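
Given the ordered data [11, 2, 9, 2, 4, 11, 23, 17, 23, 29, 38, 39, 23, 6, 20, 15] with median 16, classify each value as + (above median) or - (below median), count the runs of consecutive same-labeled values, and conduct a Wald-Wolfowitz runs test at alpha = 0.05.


Step 1: Compute median = 16; label A = above, B = below.
Labels in order: BBBBBBAAAAAAABAB  (n_A = 8, n_B = 8)
Step 2: Count runs R = 5.
Step 3: Under H0 (random ordering), E[R] = 2*n_A*n_B/(n_A+n_B) + 1 = 2*8*8/16 + 1 = 9.0000.
        Var[R] = 2*n_A*n_B*(2*n_A*n_B - n_A - n_B) / ((n_A+n_B)^2 * (n_A+n_B-1)) = 14336/3840 = 3.7333.
        SD[R] = 1.9322.
Step 4: Continuity-corrected z = (R + 0.5 - E[R]) / SD[R] = (5 + 0.5 - 9.0000) / 1.9322 = -1.8114.
Step 5: Two-sided p-value via normal approximation = 2*(1 - Phi(|z|)) = 0.070076.
Step 6: alpha = 0.05. fail to reject H0.

R = 5, z = -1.8114, p = 0.070076, fail to reject H0.


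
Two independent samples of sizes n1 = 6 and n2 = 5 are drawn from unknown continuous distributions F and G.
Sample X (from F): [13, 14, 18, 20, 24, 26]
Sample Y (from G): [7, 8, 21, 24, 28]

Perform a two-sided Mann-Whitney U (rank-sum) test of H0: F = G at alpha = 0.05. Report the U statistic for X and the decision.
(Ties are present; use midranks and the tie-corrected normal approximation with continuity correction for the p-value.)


Step 1: Combine and sort all 11 observations; assign midranks.
sorted (value, group): (7,Y), (8,Y), (13,X), (14,X), (18,X), (20,X), (21,Y), (24,X), (24,Y), (26,X), (28,Y)
ranks: 7->1, 8->2, 13->3, 14->4, 18->5, 20->6, 21->7, 24->8.5, 24->8.5, 26->10, 28->11
Step 2: Rank sum for X: R1 = 3 + 4 + 5 + 6 + 8.5 + 10 = 36.5.
Step 3: U_X = R1 - n1(n1+1)/2 = 36.5 - 6*7/2 = 36.5 - 21 = 15.5.
       U_Y = n1*n2 - U_X = 30 - 15.5 = 14.5.
Step 4: Ties are present, so use the tie-corrected normal approximation (with continuity correction) for the p-value.
Step 5: p-value = 1.000000; compare to alpha = 0.05. fail to reject H0.

U_X = 15.5, p = 1.000000, fail to reject H0 at alpha = 0.05.


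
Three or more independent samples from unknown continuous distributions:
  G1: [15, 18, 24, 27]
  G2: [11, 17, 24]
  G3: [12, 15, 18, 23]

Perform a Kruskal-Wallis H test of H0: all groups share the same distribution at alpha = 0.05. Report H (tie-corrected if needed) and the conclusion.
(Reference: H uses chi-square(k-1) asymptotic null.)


Step 1: Combine all N = 11 observations and assign midranks.
sorted (value, group, rank): (11,G2,1), (12,G3,2), (15,G1,3.5), (15,G3,3.5), (17,G2,5), (18,G1,6.5), (18,G3,6.5), (23,G3,8), (24,G1,9.5), (24,G2,9.5), (27,G1,11)
Step 2: Sum ranks within each group.
R_1 = 30.5 (n_1 = 4)
R_2 = 15.5 (n_2 = 3)
R_3 = 20 (n_3 = 4)
Step 3: H = 12/(N(N+1)) * sum(R_i^2/n_i) - 3(N+1)
     = 12/(11*12) * (30.5^2/4 + 15.5^2/3 + 20^2/4) - 3*12
     = 0.090909 * 412.646 - 36
     = 1.513258.
Step 4: Ties present; correction factor C = 1 - 18/(11^3 - 11) = 0.986364. Corrected H = 1.513258 / 0.986364 = 1.534178.
Step 5: Under H0, H ~ chi^2(2); p-value = 0.464363.
Step 6: alpha = 0.05. fail to reject H0.

H = 1.5342, df = 2, p = 0.464363, fail to reject H0.


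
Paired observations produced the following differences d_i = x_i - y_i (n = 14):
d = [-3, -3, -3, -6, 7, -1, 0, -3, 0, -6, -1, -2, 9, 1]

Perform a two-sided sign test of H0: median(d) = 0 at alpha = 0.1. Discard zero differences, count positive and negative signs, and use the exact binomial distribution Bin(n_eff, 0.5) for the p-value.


Step 1: Discard zero differences. Original n = 14; n_eff = number of nonzero differences = 12.
Nonzero differences (with sign): -3, -3, -3, -6, +7, -1, -3, -6, -1, -2, +9, +1
Step 2: Count signs: positive = 3, negative = 9.
Step 3: Under H0: P(positive) = 0.5, so the number of positives S ~ Bin(12, 0.5).
Step 4: Two-sided exact p-value = sum of Bin(12,0.5) probabilities at or below the observed probability = 0.145996.
Step 5: alpha = 0.1. fail to reject H0.

n_eff = 12, pos = 3, neg = 9, p = 0.145996, fail to reject H0.


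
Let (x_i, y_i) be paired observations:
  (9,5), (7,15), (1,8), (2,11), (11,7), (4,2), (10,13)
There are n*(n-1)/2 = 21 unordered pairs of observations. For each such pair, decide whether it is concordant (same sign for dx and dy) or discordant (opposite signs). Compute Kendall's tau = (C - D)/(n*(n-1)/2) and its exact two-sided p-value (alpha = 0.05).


Step 1: Enumerate the 21 unordered pairs (i,j) with i<j and classify each by sign(x_j-x_i) * sign(y_j-y_i).
  (1,2):dx=-2,dy=+10->D; (1,3):dx=-8,dy=+3->D; (1,4):dx=-7,dy=+6->D; (1,5):dx=+2,dy=+2->C
  (1,6):dx=-5,dy=-3->C; (1,7):dx=+1,dy=+8->C; (2,3):dx=-6,dy=-7->C; (2,4):dx=-5,dy=-4->C
  (2,5):dx=+4,dy=-8->D; (2,6):dx=-3,dy=-13->C; (2,7):dx=+3,dy=-2->D; (3,4):dx=+1,dy=+3->C
  (3,5):dx=+10,dy=-1->D; (3,6):dx=+3,dy=-6->D; (3,7):dx=+9,dy=+5->C; (4,5):dx=+9,dy=-4->D
  (4,6):dx=+2,dy=-9->D; (4,7):dx=+8,dy=+2->C; (5,6):dx=-7,dy=-5->C; (5,7):dx=-1,dy=+6->D
  (6,7):dx=+6,dy=+11->C
Step 2: C = 11, D = 10, total pairs = 21.
Step 3: tau = (C - D)/(n(n-1)/2) = (11 - 10)/21 = 0.047619.
Step 4: Exact two-sided p-value (enumerate n! = 5040 permutations of y under H0): p = 1.000000.
Step 5: alpha = 0.05. fail to reject H0.

tau_b = 0.0476 (C=11, D=10), p = 1.000000, fail to reject H0.


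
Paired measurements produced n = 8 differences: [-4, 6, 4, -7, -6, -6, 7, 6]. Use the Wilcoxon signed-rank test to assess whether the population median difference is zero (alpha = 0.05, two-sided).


Step 1: Drop any zero differences (none here) and take |d_i|.
|d| = [4, 6, 4, 7, 6, 6, 7, 6]
Step 2: Midrank |d_i| (ties get averaged ranks).
ranks: |4|->1.5, |6|->4.5, |4|->1.5, |7|->7.5, |6|->4.5, |6|->4.5, |7|->7.5, |6|->4.5
Step 3: Attach original signs; sum ranks with positive sign and with negative sign.
W+ = 4.5 + 1.5 + 7.5 + 4.5 = 18
W- = 1.5 + 7.5 + 4.5 + 4.5 = 18
(Check: W+ + W- = 36 should equal n(n+1)/2 = 36.)
Step 4: Test statistic W = min(W+, W-) = 18.
Step 5: Ties in |d|, so use the tie-corrected normal approximation.
        E[W] = n(n+1)/4 = 8*9/4 = 18.
        Tie groups: |d|=4 (t=2), |d|=6 (t=4), |d|=7 (t=2); sum(t^3 - t) = 72.
        Var[W] = n(n+1)(2n+1)/24 - sum(t^3-t)/48 = 1224/24 - 72/48 = 49.5.
        z = (W - E[W]) / sqrt(Var[W]) = (18 - 18) / 7.0356 = 0.0000.
        Two-sided p = 2*Phi(z) = 1.000000.
Step 6: alpha = 0.05. fail to reject H0.

W+ = 18, W- = 18, W = min = 18, p = 1.000000, fail to reject H0.


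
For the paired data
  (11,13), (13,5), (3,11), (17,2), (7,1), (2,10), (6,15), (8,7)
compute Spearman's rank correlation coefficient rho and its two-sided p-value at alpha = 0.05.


Step 1: Rank x and y separately (midranks; no ties here).
rank(x): 11->6, 13->7, 3->2, 17->8, 7->4, 2->1, 6->3, 8->5
rank(y): 13->7, 5->3, 11->6, 2->2, 1->1, 10->5, 15->8, 7->4
Step 2: d_i = R_x(i) - R_y(i); compute d_i^2.
  (6-7)^2=1, (7-3)^2=16, (2-6)^2=16, (8-2)^2=36, (4-1)^2=9, (1-5)^2=16, (3-8)^2=25, (5-4)^2=1
sum(d^2) = 120.
Step 3: rho = 1 - 6*120 / (8*(8^2 - 1)) = 1 - 720/504 = -0.428571.
Step 4: Under H0, t = rho * sqrt((n-2)/(1-rho^2)) = -1.1619 ~ t(6).
Step 5: Two-sided p-value from the t-distribution with 6 df = 0.289403.
Step 6: alpha = 0.05. fail to reject H0.

rho = -0.4286, p = 0.289403, fail to reject H0 at alpha = 0.05.


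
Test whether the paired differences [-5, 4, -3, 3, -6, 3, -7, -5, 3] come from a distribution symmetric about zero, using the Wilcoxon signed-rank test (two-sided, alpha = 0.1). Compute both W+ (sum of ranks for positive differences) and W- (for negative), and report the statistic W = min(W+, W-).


Step 1: Drop any zero differences (none here) and take |d_i|.
|d| = [5, 4, 3, 3, 6, 3, 7, 5, 3]
Step 2: Midrank |d_i| (ties get averaged ranks).
ranks: |5|->6.5, |4|->5, |3|->2.5, |3|->2.5, |6|->8, |3|->2.5, |7|->9, |5|->6.5, |3|->2.5
Step 3: Attach original signs; sum ranks with positive sign and with negative sign.
W+ = 5 + 2.5 + 2.5 + 2.5 = 12.5
W- = 6.5 + 2.5 + 8 + 9 + 6.5 = 32.5
(Check: W+ + W- = 45 should equal n(n+1)/2 = 45.)
Step 4: Test statistic W = min(W+, W-) = 12.5.
Step 5: Ties in |d|, so use the tie-corrected normal approximation.
        E[W] = n(n+1)/4 = 9*10/4 = 22.5.
        Tie groups: |d|=3 (t=4), |d|=5 (t=2); sum(t^3 - t) = 66.
        Var[W] = n(n+1)(2n+1)/24 - sum(t^3-t)/48 = 1710/24 - 66/48 = 69.875.
        z = (W - E[W]) / sqrt(Var[W]) = (12.5 - 22.5) / 8.3591 = -1.1963.
        Two-sided p = 2*Phi(z) = 0.231581.
Step 6: alpha = 0.1. fail to reject H0.

W+ = 12.5, W- = 32.5, W = min = 12.5, p = 0.231581, fail to reject H0.


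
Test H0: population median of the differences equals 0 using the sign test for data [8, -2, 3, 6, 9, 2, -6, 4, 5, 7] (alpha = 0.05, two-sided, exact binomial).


Step 1: Discard zero differences. Original n = 10; n_eff = number of nonzero differences = 10.
Nonzero differences (with sign): +8, -2, +3, +6, +9, +2, -6, +4, +5, +7
Step 2: Count signs: positive = 8, negative = 2.
Step 3: Under H0: P(positive) = 0.5, so the number of positives S ~ Bin(10, 0.5).
Step 4: Two-sided exact p-value = sum of Bin(10,0.5) probabilities at or below the observed probability = 0.109375.
Step 5: alpha = 0.05. fail to reject H0.

n_eff = 10, pos = 8, neg = 2, p = 0.109375, fail to reject H0.


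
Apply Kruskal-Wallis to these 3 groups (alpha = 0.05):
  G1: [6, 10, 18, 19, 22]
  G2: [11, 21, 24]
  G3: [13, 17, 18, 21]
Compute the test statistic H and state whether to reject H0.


Step 1: Combine all N = 12 observations and assign midranks.
sorted (value, group, rank): (6,G1,1), (10,G1,2), (11,G2,3), (13,G3,4), (17,G3,5), (18,G1,6.5), (18,G3,6.5), (19,G1,8), (21,G2,9.5), (21,G3,9.5), (22,G1,11), (24,G2,12)
Step 2: Sum ranks within each group.
R_1 = 28.5 (n_1 = 5)
R_2 = 24.5 (n_2 = 3)
R_3 = 25 (n_3 = 4)
Step 3: H = 12/(N(N+1)) * sum(R_i^2/n_i) - 3(N+1)
     = 12/(12*13) * (28.5^2/5 + 24.5^2/3 + 25^2/4) - 3*13
     = 0.076923 * 518.783 - 39
     = 0.906410.
Step 4: Ties present; correction factor C = 1 - 12/(12^3 - 12) = 0.993007. Corrected H = 0.906410 / 0.993007 = 0.912793.
Step 5: Under H0, H ~ chi^2(2); p-value = 0.633562.
Step 6: alpha = 0.05. fail to reject H0.

H = 0.9128, df = 2, p = 0.633562, fail to reject H0.


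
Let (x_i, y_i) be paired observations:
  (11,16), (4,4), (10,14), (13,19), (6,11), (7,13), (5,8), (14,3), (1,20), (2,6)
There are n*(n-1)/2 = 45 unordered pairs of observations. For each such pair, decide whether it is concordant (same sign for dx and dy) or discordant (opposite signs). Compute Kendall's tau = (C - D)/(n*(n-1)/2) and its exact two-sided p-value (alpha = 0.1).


Step 1: Enumerate the 45 unordered pairs (i,j) with i<j and classify each by sign(x_j-x_i) * sign(y_j-y_i).
  (1,2):dx=-7,dy=-12->C; (1,3):dx=-1,dy=-2->C; (1,4):dx=+2,dy=+3->C; (1,5):dx=-5,dy=-5->C
  (1,6):dx=-4,dy=-3->C; (1,7):dx=-6,dy=-8->C; (1,8):dx=+3,dy=-13->D; (1,9):dx=-10,dy=+4->D
  (1,10):dx=-9,dy=-10->C; (2,3):dx=+6,dy=+10->C; (2,4):dx=+9,dy=+15->C; (2,5):dx=+2,dy=+7->C
  (2,6):dx=+3,dy=+9->C; (2,7):dx=+1,dy=+4->C; (2,8):dx=+10,dy=-1->D; (2,9):dx=-3,dy=+16->D
  (2,10):dx=-2,dy=+2->D; (3,4):dx=+3,dy=+5->C; (3,5):dx=-4,dy=-3->C; (3,6):dx=-3,dy=-1->C
  (3,7):dx=-5,dy=-6->C; (3,8):dx=+4,dy=-11->D; (3,9):dx=-9,dy=+6->D; (3,10):dx=-8,dy=-8->C
  (4,5):dx=-7,dy=-8->C; (4,6):dx=-6,dy=-6->C; (4,7):dx=-8,dy=-11->C; (4,8):dx=+1,dy=-16->D
  (4,9):dx=-12,dy=+1->D; (4,10):dx=-11,dy=-13->C; (5,6):dx=+1,dy=+2->C; (5,7):dx=-1,dy=-3->C
  (5,8):dx=+8,dy=-8->D; (5,9):dx=-5,dy=+9->D; (5,10):dx=-4,dy=-5->C; (6,7):dx=-2,dy=-5->C
  (6,8):dx=+7,dy=-10->D; (6,9):dx=-6,dy=+7->D; (6,10):dx=-5,dy=-7->C; (7,8):dx=+9,dy=-5->D
  (7,9):dx=-4,dy=+12->D; (7,10):dx=-3,dy=-2->C; (8,9):dx=-13,dy=+17->D; (8,10):dx=-12,dy=+3->D
  (9,10):dx=+1,dy=-14->D
Step 2: C = 27, D = 18, total pairs = 45.
Step 3: tau = (C - D)/(n(n-1)/2) = (27 - 18)/45 = 0.200000.
Step 4: Exact two-sided p-value (enumerate n! = 3628800 permutations of y under H0): p = 0.484313.
Step 5: alpha = 0.1. fail to reject H0.

tau_b = 0.2000 (C=27, D=18), p = 0.484313, fail to reject H0.


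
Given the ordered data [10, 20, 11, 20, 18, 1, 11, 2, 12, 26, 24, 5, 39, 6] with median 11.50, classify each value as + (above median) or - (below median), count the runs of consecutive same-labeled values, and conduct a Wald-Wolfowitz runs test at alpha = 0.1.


Step 1: Compute median = 11.50; label A = above, B = below.
Labels in order: BABAABBBAAABAB  (n_A = 7, n_B = 7)
Step 2: Count runs R = 9.
Step 3: Under H0 (random ordering), E[R] = 2*n_A*n_B/(n_A+n_B) + 1 = 2*7*7/14 + 1 = 8.0000.
        Var[R] = 2*n_A*n_B*(2*n_A*n_B - n_A - n_B) / ((n_A+n_B)^2 * (n_A+n_B-1)) = 8232/2548 = 3.2308.
        SD[R] = 1.7974.
Step 4: Continuity-corrected z = (R - 0.5 - E[R]) / SD[R] = (9 - 0.5 - 8.0000) / 1.7974 = 0.2782.
Step 5: Two-sided p-value via normal approximation = 2*(1 - Phi(|z|)) = 0.780879.
Step 6: alpha = 0.1. fail to reject H0.

R = 9, z = 0.2782, p = 0.780879, fail to reject H0.


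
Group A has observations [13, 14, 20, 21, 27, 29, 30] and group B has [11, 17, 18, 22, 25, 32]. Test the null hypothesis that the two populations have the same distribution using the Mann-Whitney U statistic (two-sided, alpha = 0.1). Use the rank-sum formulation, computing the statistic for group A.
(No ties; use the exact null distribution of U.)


Step 1: Combine and sort all 13 observations; assign midranks.
sorted (value, group): (11,Y), (13,X), (14,X), (17,Y), (18,Y), (20,X), (21,X), (22,Y), (25,Y), (27,X), (29,X), (30,X), (32,Y)
ranks: 11->1, 13->2, 14->3, 17->4, 18->5, 20->6, 21->7, 22->8, 25->9, 27->10, 29->11, 30->12, 32->13
Step 2: Rank sum for X: R1 = 2 + 3 + 6 + 7 + 10 + 11 + 12 = 51.
Step 3: U_X = R1 - n1(n1+1)/2 = 51 - 7*8/2 = 51 - 28 = 23.
       U_Y = n1*n2 - U_X = 42 - 23 = 19.
Step 4: No ties, so the exact null distribution of U (based on enumerating the C(13,7) = 1716 equally likely rank assignments) gives the two-sided p-value.
Step 5: p-value = 0.835664; compare to alpha = 0.1. fail to reject H0.

U_X = 23, p = 0.835664, fail to reject H0 at alpha = 0.1.


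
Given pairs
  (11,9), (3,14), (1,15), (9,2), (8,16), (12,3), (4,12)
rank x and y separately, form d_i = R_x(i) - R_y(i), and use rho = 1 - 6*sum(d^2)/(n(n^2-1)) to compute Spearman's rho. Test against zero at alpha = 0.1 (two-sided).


Step 1: Rank x and y separately (midranks; no ties here).
rank(x): 11->6, 3->2, 1->1, 9->5, 8->4, 12->7, 4->3
rank(y): 9->3, 14->5, 15->6, 2->1, 16->7, 3->2, 12->4
Step 2: d_i = R_x(i) - R_y(i); compute d_i^2.
  (6-3)^2=9, (2-5)^2=9, (1-6)^2=25, (5-1)^2=16, (4-7)^2=9, (7-2)^2=25, (3-4)^2=1
sum(d^2) = 94.
Step 3: rho = 1 - 6*94 / (7*(7^2 - 1)) = 1 - 564/336 = -0.678571.
Step 4: Under H0, t = rho * sqrt((n-2)/(1-rho^2)) = -2.0657 ~ t(5).
Step 5: Two-sided p-value from the t-distribution with 5 df = 0.093750.
Step 6: alpha = 0.1. reject H0.

rho = -0.6786, p = 0.093750, reject H0 at alpha = 0.1.


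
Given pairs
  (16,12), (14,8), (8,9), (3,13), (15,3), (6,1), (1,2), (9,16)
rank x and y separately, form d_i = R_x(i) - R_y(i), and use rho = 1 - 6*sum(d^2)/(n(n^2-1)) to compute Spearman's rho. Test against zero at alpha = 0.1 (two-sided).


Step 1: Rank x and y separately (midranks; no ties here).
rank(x): 16->8, 14->6, 8->4, 3->2, 15->7, 6->3, 1->1, 9->5
rank(y): 12->6, 8->4, 9->5, 13->7, 3->3, 1->1, 2->2, 16->8
Step 2: d_i = R_x(i) - R_y(i); compute d_i^2.
  (8-6)^2=4, (6-4)^2=4, (4-5)^2=1, (2-7)^2=25, (7-3)^2=16, (3-1)^2=4, (1-2)^2=1, (5-8)^2=9
sum(d^2) = 64.
Step 3: rho = 1 - 6*64 / (8*(8^2 - 1)) = 1 - 384/504 = 0.238095.
Step 4: Under H0, t = rho * sqrt((n-2)/(1-rho^2)) = 0.6005 ~ t(6).
Step 5: Two-sided p-value from the t-distribution with 6 df = 0.570156.
Step 6: alpha = 0.1. fail to reject H0.

rho = 0.2381, p = 0.570156, fail to reject H0 at alpha = 0.1.


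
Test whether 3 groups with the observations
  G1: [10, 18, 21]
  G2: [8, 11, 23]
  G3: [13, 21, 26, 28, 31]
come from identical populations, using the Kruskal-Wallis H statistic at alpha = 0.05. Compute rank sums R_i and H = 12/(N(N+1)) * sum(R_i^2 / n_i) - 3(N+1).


Step 1: Combine all N = 11 observations and assign midranks.
sorted (value, group, rank): (8,G2,1), (10,G1,2), (11,G2,3), (13,G3,4), (18,G1,5), (21,G1,6.5), (21,G3,6.5), (23,G2,8), (26,G3,9), (28,G3,10), (31,G3,11)
Step 2: Sum ranks within each group.
R_1 = 13.5 (n_1 = 3)
R_2 = 12 (n_2 = 3)
R_3 = 40.5 (n_3 = 5)
Step 3: H = 12/(N(N+1)) * sum(R_i^2/n_i) - 3(N+1)
     = 12/(11*12) * (13.5^2/3 + 12^2/3 + 40.5^2/5) - 3*12
     = 0.090909 * 436.8 - 36
     = 3.709091.
Step 4: Ties present; correction factor C = 1 - 6/(11^3 - 11) = 0.995455. Corrected H = 3.709091 / 0.995455 = 3.726027.
Step 5: Under H0, H ~ chi^2(2); p-value = 0.155204.
Step 6: alpha = 0.05. fail to reject H0.

H = 3.7260, df = 2, p = 0.155204, fail to reject H0.


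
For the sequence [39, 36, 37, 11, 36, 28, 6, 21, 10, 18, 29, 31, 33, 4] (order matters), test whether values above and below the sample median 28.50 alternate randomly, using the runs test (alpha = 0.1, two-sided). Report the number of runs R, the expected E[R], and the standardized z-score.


Step 1: Compute median = 28.50; label A = above, B = below.
Labels in order: AAABABBBBBAAAB  (n_A = 7, n_B = 7)
Step 2: Count runs R = 6.
Step 3: Under H0 (random ordering), E[R] = 2*n_A*n_B/(n_A+n_B) + 1 = 2*7*7/14 + 1 = 8.0000.
        Var[R] = 2*n_A*n_B*(2*n_A*n_B - n_A - n_B) / ((n_A+n_B)^2 * (n_A+n_B-1)) = 8232/2548 = 3.2308.
        SD[R] = 1.7974.
Step 4: Continuity-corrected z = (R + 0.5 - E[R]) / SD[R] = (6 + 0.5 - 8.0000) / 1.7974 = -0.8345.
Step 5: Two-sided p-value via normal approximation = 2*(1 - Phi(|z|)) = 0.403986.
Step 6: alpha = 0.1. fail to reject H0.

R = 6, z = -0.8345, p = 0.403986, fail to reject H0.


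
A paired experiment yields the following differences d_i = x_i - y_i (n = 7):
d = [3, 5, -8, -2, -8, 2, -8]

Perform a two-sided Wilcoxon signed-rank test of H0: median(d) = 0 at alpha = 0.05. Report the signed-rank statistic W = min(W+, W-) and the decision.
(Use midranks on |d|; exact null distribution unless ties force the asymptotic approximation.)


Step 1: Drop any zero differences (none here) and take |d_i|.
|d| = [3, 5, 8, 2, 8, 2, 8]
Step 2: Midrank |d_i| (ties get averaged ranks).
ranks: |3|->3, |5|->4, |8|->6, |2|->1.5, |8|->6, |2|->1.5, |8|->6
Step 3: Attach original signs; sum ranks with positive sign and with negative sign.
W+ = 3 + 4 + 1.5 = 8.5
W- = 6 + 1.5 + 6 + 6 = 19.5
(Check: W+ + W- = 28 should equal n(n+1)/2 = 28.)
Step 4: Test statistic W = min(W+, W-) = 8.5.
Step 5: Ties in |d|, so use the tie-corrected normal approximation.
        E[W] = n(n+1)/4 = 7*8/4 = 14.
        Tie groups: |d|=2 (t=2), |d|=8 (t=3); sum(t^3 - t) = 30.
        Var[W] = n(n+1)(2n+1)/24 - sum(t^3-t)/48 = 840/24 - 30/48 = 34.375.
        z = (W - E[W]) / sqrt(Var[W]) = (8.5 - 14) / 5.8630 = -0.9381.
        Two-sided p = 2*Phi(z) = 0.348202.
Step 6: alpha = 0.05. fail to reject H0.

W+ = 8.5, W- = 19.5, W = min = 8.5, p = 0.348202, fail to reject H0.


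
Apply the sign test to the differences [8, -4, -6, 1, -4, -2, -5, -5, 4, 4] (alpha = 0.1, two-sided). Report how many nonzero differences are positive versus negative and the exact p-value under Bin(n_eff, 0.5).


Step 1: Discard zero differences. Original n = 10; n_eff = number of nonzero differences = 10.
Nonzero differences (with sign): +8, -4, -6, +1, -4, -2, -5, -5, +4, +4
Step 2: Count signs: positive = 4, negative = 6.
Step 3: Under H0: P(positive) = 0.5, so the number of positives S ~ Bin(10, 0.5).
Step 4: Two-sided exact p-value = sum of Bin(10,0.5) probabilities at or below the observed probability = 0.753906.
Step 5: alpha = 0.1. fail to reject H0.

n_eff = 10, pos = 4, neg = 6, p = 0.753906, fail to reject H0.


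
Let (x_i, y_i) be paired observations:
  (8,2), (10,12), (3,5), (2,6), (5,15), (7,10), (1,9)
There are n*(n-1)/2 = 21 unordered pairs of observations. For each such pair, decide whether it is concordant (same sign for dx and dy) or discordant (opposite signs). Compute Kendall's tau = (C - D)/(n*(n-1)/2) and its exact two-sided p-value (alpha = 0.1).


Step 1: Enumerate the 21 unordered pairs (i,j) with i<j and classify each by sign(x_j-x_i) * sign(y_j-y_i).
  (1,2):dx=+2,dy=+10->C; (1,3):dx=-5,dy=+3->D; (1,4):dx=-6,dy=+4->D; (1,5):dx=-3,dy=+13->D
  (1,6):dx=-1,dy=+8->D; (1,7):dx=-7,dy=+7->D; (2,3):dx=-7,dy=-7->C; (2,4):dx=-8,dy=-6->C
  (2,5):dx=-5,dy=+3->D; (2,6):dx=-3,dy=-2->C; (2,7):dx=-9,dy=-3->C; (3,4):dx=-1,dy=+1->D
  (3,5):dx=+2,dy=+10->C; (3,6):dx=+4,dy=+5->C; (3,7):dx=-2,dy=+4->D; (4,5):dx=+3,dy=+9->C
  (4,6):dx=+5,dy=+4->C; (4,7):dx=-1,dy=+3->D; (5,6):dx=+2,dy=-5->D; (5,7):dx=-4,dy=-6->C
  (6,7):dx=-6,dy=-1->C
Step 2: C = 11, D = 10, total pairs = 21.
Step 3: tau = (C - D)/(n(n-1)/2) = (11 - 10)/21 = 0.047619.
Step 4: Exact two-sided p-value (enumerate n! = 5040 permutations of y under H0): p = 1.000000.
Step 5: alpha = 0.1. fail to reject H0.

tau_b = 0.0476 (C=11, D=10), p = 1.000000, fail to reject H0.


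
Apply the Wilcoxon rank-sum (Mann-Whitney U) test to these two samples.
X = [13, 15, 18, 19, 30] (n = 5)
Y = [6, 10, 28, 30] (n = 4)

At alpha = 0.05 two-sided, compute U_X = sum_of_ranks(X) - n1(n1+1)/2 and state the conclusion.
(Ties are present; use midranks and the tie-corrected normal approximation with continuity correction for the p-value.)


Step 1: Combine and sort all 9 observations; assign midranks.
sorted (value, group): (6,Y), (10,Y), (13,X), (15,X), (18,X), (19,X), (28,Y), (30,X), (30,Y)
ranks: 6->1, 10->2, 13->3, 15->4, 18->5, 19->6, 28->7, 30->8.5, 30->8.5
Step 2: Rank sum for X: R1 = 3 + 4 + 5 + 6 + 8.5 = 26.5.
Step 3: U_X = R1 - n1(n1+1)/2 = 26.5 - 5*6/2 = 26.5 - 15 = 11.5.
       U_Y = n1*n2 - U_X = 20 - 11.5 = 8.5.
Step 4: Ties are present, so use the tie-corrected normal approximation (with continuity correction) for the p-value.
Step 5: p-value = 0.805701; compare to alpha = 0.05. fail to reject H0.

U_X = 11.5, p = 0.805701, fail to reject H0 at alpha = 0.05.


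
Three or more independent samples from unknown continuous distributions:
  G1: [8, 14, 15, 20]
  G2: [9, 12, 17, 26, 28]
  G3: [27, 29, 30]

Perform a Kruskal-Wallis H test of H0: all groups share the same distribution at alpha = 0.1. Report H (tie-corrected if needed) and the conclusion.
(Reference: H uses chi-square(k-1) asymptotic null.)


Step 1: Combine all N = 12 observations and assign midranks.
sorted (value, group, rank): (8,G1,1), (9,G2,2), (12,G2,3), (14,G1,4), (15,G1,5), (17,G2,6), (20,G1,7), (26,G2,8), (27,G3,9), (28,G2,10), (29,G3,11), (30,G3,12)
Step 2: Sum ranks within each group.
R_1 = 17 (n_1 = 4)
R_2 = 29 (n_2 = 5)
R_3 = 32 (n_3 = 3)
Step 3: H = 12/(N(N+1)) * sum(R_i^2/n_i) - 3(N+1)
     = 12/(12*13) * (17^2/4 + 29^2/5 + 32^2/3) - 3*13
     = 0.076923 * 581.783 - 39
     = 5.752564.
Step 4: No ties, so H is used without correction.
Step 5: Under H0, H ~ chi^2(2); p-value = 0.056344.
Step 6: alpha = 0.1. reject H0.

H = 5.7526, df = 2, p = 0.056344, reject H0.


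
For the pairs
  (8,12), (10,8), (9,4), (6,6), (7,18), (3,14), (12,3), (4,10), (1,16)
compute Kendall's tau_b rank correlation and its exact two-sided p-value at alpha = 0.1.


Step 1: Enumerate the 36 unordered pairs (i,j) with i<j and classify each by sign(x_j-x_i) * sign(y_j-y_i).
  (1,2):dx=+2,dy=-4->D; (1,3):dx=+1,dy=-8->D; (1,4):dx=-2,dy=-6->C; (1,5):dx=-1,dy=+6->D
  (1,6):dx=-5,dy=+2->D; (1,7):dx=+4,dy=-9->D; (1,8):dx=-4,dy=-2->C; (1,9):dx=-7,dy=+4->D
  (2,3):dx=-1,dy=-4->C; (2,4):dx=-4,dy=-2->C; (2,5):dx=-3,dy=+10->D; (2,6):dx=-7,dy=+6->D
  (2,7):dx=+2,dy=-5->D; (2,8):dx=-6,dy=+2->D; (2,9):dx=-9,dy=+8->D; (3,4):dx=-3,dy=+2->D
  (3,5):dx=-2,dy=+14->D; (3,6):dx=-6,dy=+10->D; (3,7):dx=+3,dy=-1->D; (3,8):dx=-5,dy=+6->D
  (3,9):dx=-8,dy=+12->D; (4,5):dx=+1,dy=+12->C; (4,6):dx=-3,dy=+8->D; (4,7):dx=+6,dy=-3->D
  (4,8):dx=-2,dy=+4->D; (4,9):dx=-5,dy=+10->D; (5,6):dx=-4,dy=-4->C; (5,7):dx=+5,dy=-15->D
  (5,8):dx=-3,dy=-8->C; (5,9):dx=-6,dy=-2->C; (6,7):dx=+9,dy=-11->D; (6,8):dx=+1,dy=-4->D
  (6,9):dx=-2,dy=+2->D; (7,8):dx=-8,dy=+7->D; (7,9):dx=-11,dy=+13->D; (8,9):dx=-3,dy=+6->D
Step 2: C = 8, D = 28, total pairs = 36.
Step 3: tau = (C - D)/(n(n-1)/2) = (8 - 28)/36 = -0.555556.
Step 4: Exact two-sided p-value (enumerate n! = 362880 permutations of y under H0): p = 0.044615.
Step 5: alpha = 0.1. reject H0.

tau_b = -0.5556 (C=8, D=28), p = 0.044615, reject H0.


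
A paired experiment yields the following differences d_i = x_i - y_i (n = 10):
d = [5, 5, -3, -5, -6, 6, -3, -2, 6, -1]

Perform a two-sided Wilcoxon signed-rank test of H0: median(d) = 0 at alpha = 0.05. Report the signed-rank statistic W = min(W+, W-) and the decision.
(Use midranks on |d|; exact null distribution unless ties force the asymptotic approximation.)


Step 1: Drop any zero differences (none here) and take |d_i|.
|d| = [5, 5, 3, 5, 6, 6, 3, 2, 6, 1]
Step 2: Midrank |d_i| (ties get averaged ranks).
ranks: |5|->6, |5|->6, |3|->3.5, |5|->6, |6|->9, |6|->9, |3|->3.5, |2|->2, |6|->9, |1|->1
Step 3: Attach original signs; sum ranks with positive sign and with negative sign.
W+ = 6 + 6 + 9 + 9 = 30
W- = 3.5 + 6 + 9 + 3.5 + 2 + 1 = 25
(Check: W+ + W- = 55 should equal n(n+1)/2 = 55.)
Step 4: Test statistic W = min(W+, W-) = 25.
Step 5: Ties in |d|, so use the tie-corrected normal approximation.
        E[W] = n(n+1)/4 = 10*11/4 = 27.5.
        Tie groups: |d|=3 (t=2), |d|=5 (t=3), |d|=6 (t=3); sum(t^3 - t) = 54.
        Var[W] = n(n+1)(2n+1)/24 - sum(t^3-t)/48 = 2310/24 - 54/48 = 95.125.
        z = (W - E[W]) / sqrt(Var[W]) = (25 - 27.5) / 9.7532 = -0.2563.
        Two-sided p = 2*Phi(z) = 0.797699.
Step 6: alpha = 0.05. fail to reject H0.

W+ = 30, W- = 25, W = min = 25, p = 0.797699, fail to reject H0.


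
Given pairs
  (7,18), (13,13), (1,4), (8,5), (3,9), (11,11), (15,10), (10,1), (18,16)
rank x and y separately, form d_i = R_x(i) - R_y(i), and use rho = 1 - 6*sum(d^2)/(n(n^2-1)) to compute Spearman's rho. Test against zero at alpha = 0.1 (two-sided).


Step 1: Rank x and y separately (midranks; no ties here).
rank(x): 7->3, 13->7, 1->1, 8->4, 3->2, 11->6, 15->8, 10->5, 18->9
rank(y): 18->9, 13->7, 4->2, 5->3, 9->4, 11->6, 10->5, 1->1, 16->8
Step 2: d_i = R_x(i) - R_y(i); compute d_i^2.
  (3-9)^2=36, (7-7)^2=0, (1-2)^2=1, (4-3)^2=1, (2-4)^2=4, (6-6)^2=0, (8-5)^2=9, (5-1)^2=16, (9-8)^2=1
sum(d^2) = 68.
Step 3: rho = 1 - 6*68 / (9*(9^2 - 1)) = 1 - 408/720 = 0.433333.
Step 4: Under H0, t = rho * sqrt((n-2)/(1-rho^2)) = 1.2721 ~ t(7).
Step 5: Two-sided p-value from the t-distribution with 7 df = 0.243952.
Step 6: alpha = 0.1. fail to reject H0.

rho = 0.4333, p = 0.243952, fail to reject H0 at alpha = 0.1.


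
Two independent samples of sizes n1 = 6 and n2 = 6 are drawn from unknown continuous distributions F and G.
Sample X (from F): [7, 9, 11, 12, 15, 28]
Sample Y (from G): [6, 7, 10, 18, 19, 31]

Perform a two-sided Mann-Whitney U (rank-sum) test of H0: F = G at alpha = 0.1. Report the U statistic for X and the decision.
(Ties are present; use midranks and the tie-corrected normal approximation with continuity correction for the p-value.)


Step 1: Combine and sort all 12 observations; assign midranks.
sorted (value, group): (6,Y), (7,X), (7,Y), (9,X), (10,Y), (11,X), (12,X), (15,X), (18,Y), (19,Y), (28,X), (31,Y)
ranks: 6->1, 7->2.5, 7->2.5, 9->4, 10->5, 11->6, 12->7, 15->8, 18->9, 19->10, 28->11, 31->12
Step 2: Rank sum for X: R1 = 2.5 + 4 + 6 + 7 + 8 + 11 = 38.5.
Step 3: U_X = R1 - n1(n1+1)/2 = 38.5 - 6*7/2 = 38.5 - 21 = 17.5.
       U_Y = n1*n2 - U_X = 36 - 17.5 = 18.5.
Step 4: Ties are present, so use the tie-corrected normal approximation (with continuity correction) for the p-value.
Step 5: p-value = 1.000000; compare to alpha = 0.1. fail to reject H0.

U_X = 17.5, p = 1.000000, fail to reject H0 at alpha = 0.1.


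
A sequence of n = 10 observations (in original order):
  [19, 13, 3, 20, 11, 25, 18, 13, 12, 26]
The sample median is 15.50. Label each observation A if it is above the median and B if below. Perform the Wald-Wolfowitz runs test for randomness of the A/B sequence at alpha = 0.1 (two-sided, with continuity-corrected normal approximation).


Step 1: Compute median = 15.50; label A = above, B = below.
Labels in order: ABBABAABBA  (n_A = 5, n_B = 5)
Step 2: Count runs R = 7.
Step 3: Under H0 (random ordering), E[R] = 2*n_A*n_B/(n_A+n_B) + 1 = 2*5*5/10 + 1 = 6.0000.
        Var[R] = 2*n_A*n_B*(2*n_A*n_B - n_A - n_B) / ((n_A+n_B)^2 * (n_A+n_B-1)) = 2000/900 = 2.2222.
        SD[R] = 1.4907.
Step 4: Continuity-corrected z = (R - 0.5 - E[R]) / SD[R] = (7 - 0.5 - 6.0000) / 1.4907 = 0.3354.
Step 5: Two-sided p-value via normal approximation = 2*(1 - Phi(|z|)) = 0.737316.
Step 6: alpha = 0.1. fail to reject H0.

R = 7, z = 0.3354, p = 0.737316, fail to reject H0.


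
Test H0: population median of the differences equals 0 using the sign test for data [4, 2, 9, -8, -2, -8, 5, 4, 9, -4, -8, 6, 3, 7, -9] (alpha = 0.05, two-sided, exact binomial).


Step 1: Discard zero differences. Original n = 15; n_eff = number of nonzero differences = 15.
Nonzero differences (with sign): +4, +2, +9, -8, -2, -8, +5, +4, +9, -4, -8, +6, +3, +7, -9
Step 2: Count signs: positive = 9, negative = 6.
Step 3: Under H0: P(positive) = 0.5, so the number of positives S ~ Bin(15, 0.5).
Step 4: Two-sided exact p-value = sum of Bin(15,0.5) probabilities at or below the observed probability = 0.607239.
Step 5: alpha = 0.05. fail to reject H0.

n_eff = 15, pos = 9, neg = 6, p = 0.607239, fail to reject H0.


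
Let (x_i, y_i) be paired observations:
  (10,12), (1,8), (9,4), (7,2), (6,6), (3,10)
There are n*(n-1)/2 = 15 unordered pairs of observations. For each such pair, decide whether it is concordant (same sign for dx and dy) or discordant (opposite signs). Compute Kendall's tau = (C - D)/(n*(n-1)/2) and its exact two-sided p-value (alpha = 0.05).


Step 1: Enumerate the 15 unordered pairs (i,j) with i<j and classify each by sign(x_j-x_i) * sign(y_j-y_i).
  (1,2):dx=-9,dy=-4->C; (1,3):dx=-1,dy=-8->C; (1,4):dx=-3,dy=-10->C; (1,5):dx=-4,dy=-6->C
  (1,6):dx=-7,dy=-2->C; (2,3):dx=+8,dy=-4->D; (2,4):dx=+6,dy=-6->D; (2,5):dx=+5,dy=-2->D
  (2,6):dx=+2,dy=+2->C; (3,4):dx=-2,dy=-2->C; (3,5):dx=-3,dy=+2->D; (3,6):dx=-6,dy=+6->D
  (4,5):dx=-1,dy=+4->D; (4,6):dx=-4,dy=+8->D; (5,6):dx=-3,dy=+4->D
Step 2: C = 7, D = 8, total pairs = 15.
Step 3: tau = (C - D)/(n(n-1)/2) = (7 - 8)/15 = -0.066667.
Step 4: Exact two-sided p-value (enumerate n! = 720 permutations of y under H0): p = 1.000000.
Step 5: alpha = 0.05. fail to reject H0.

tau_b = -0.0667 (C=7, D=8), p = 1.000000, fail to reject H0.


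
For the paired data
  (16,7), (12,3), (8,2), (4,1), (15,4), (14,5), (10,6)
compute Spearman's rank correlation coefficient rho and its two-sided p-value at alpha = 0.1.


Step 1: Rank x and y separately (midranks; no ties here).
rank(x): 16->7, 12->4, 8->2, 4->1, 15->6, 14->5, 10->3
rank(y): 7->7, 3->3, 2->2, 1->1, 4->4, 5->5, 6->6
Step 2: d_i = R_x(i) - R_y(i); compute d_i^2.
  (7-7)^2=0, (4-3)^2=1, (2-2)^2=0, (1-1)^2=0, (6-4)^2=4, (5-5)^2=0, (3-6)^2=9
sum(d^2) = 14.
Step 3: rho = 1 - 6*14 / (7*(7^2 - 1)) = 1 - 84/336 = 0.750000.
Step 4: Under H0, t = rho * sqrt((n-2)/(1-rho^2)) = 2.5355 ~ t(5).
Step 5: Two-sided p-value from the t-distribution with 5 df = 0.052181.
Step 6: alpha = 0.1. reject H0.

rho = 0.7500, p = 0.052181, reject H0 at alpha = 0.1.


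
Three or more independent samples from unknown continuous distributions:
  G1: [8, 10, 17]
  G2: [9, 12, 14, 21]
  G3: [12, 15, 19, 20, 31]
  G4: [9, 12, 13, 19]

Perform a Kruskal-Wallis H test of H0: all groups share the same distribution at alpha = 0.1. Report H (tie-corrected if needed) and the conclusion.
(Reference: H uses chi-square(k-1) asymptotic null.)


Step 1: Combine all N = 16 observations and assign midranks.
sorted (value, group, rank): (8,G1,1), (9,G2,2.5), (9,G4,2.5), (10,G1,4), (12,G2,6), (12,G3,6), (12,G4,6), (13,G4,8), (14,G2,9), (15,G3,10), (17,G1,11), (19,G3,12.5), (19,G4,12.5), (20,G3,14), (21,G2,15), (31,G3,16)
Step 2: Sum ranks within each group.
R_1 = 16 (n_1 = 3)
R_2 = 32.5 (n_2 = 4)
R_3 = 58.5 (n_3 = 5)
R_4 = 29 (n_4 = 4)
Step 3: H = 12/(N(N+1)) * sum(R_i^2/n_i) - 3(N+1)
     = 12/(16*17) * (16^2/3 + 32.5^2/4 + 58.5^2/5 + 29^2/4) - 3*17
     = 0.044118 * 1244.1 - 51
     = 3.886581.
Step 4: Ties present; correction factor C = 1 - 36/(16^3 - 16) = 0.991176. Corrected H = 3.886581 / 0.991176 = 3.921180.
Step 5: Under H0, H ~ chi^2(3); p-value = 0.270102.
Step 6: alpha = 0.1. fail to reject H0.

H = 3.9212, df = 3, p = 0.270102, fail to reject H0.


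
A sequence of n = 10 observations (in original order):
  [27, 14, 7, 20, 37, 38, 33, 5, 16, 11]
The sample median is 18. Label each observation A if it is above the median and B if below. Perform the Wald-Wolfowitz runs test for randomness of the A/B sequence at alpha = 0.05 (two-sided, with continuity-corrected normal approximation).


Step 1: Compute median = 18; label A = above, B = below.
Labels in order: ABBAAAABBB  (n_A = 5, n_B = 5)
Step 2: Count runs R = 4.
Step 3: Under H0 (random ordering), E[R] = 2*n_A*n_B/(n_A+n_B) + 1 = 2*5*5/10 + 1 = 6.0000.
        Var[R] = 2*n_A*n_B*(2*n_A*n_B - n_A - n_B) / ((n_A+n_B)^2 * (n_A+n_B-1)) = 2000/900 = 2.2222.
        SD[R] = 1.4907.
Step 4: Continuity-corrected z = (R + 0.5 - E[R]) / SD[R] = (4 + 0.5 - 6.0000) / 1.4907 = -1.0062.
Step 5: Two-sided p-value via normal approximation = 2*(1 - Phi(|z|)) = 0.314305.
Step 6: alpha = 0.05. fail to reject H0.

R = 4, z = -1.0062, p = 0.314305, fail to reject H0.


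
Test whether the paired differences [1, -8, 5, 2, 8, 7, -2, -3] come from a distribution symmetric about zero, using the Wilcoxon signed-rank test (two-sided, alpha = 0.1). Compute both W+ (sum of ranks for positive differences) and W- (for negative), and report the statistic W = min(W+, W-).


Step 1: Drop any zero differences (none here) and take |d_i|.
|d| = [1, 8, 5, 2, 8, 7, 2, 3]
Step 2: Midrank |d_i| (ties get averaged ranks).
ranks: |1|->1, |8|->7.5, |5|->5, |2|->2.5, |8|->7.5, |7|->6, |2|->2.5, |3|->4
Step 3: Attach original signs; sum ranks with positive sign and with negative sign.
W+ = 1 + 5 + 2.5 + 7.5 + 6 = 22
W- = 7.5 + 2.5 + 4 = 14
(Check: W+ + W- = 36 should equal n(n+1)/2 = 36.)
Step 4: Test statistic W = min(W+, W-) = 14.
Step 5: Ties in |d|, so use the tie-corrected normal approximation.
        E[W] = n(n+1)/4 = 8*9/4 = 18.
        Tie groups: |d|=2 (t=2), |d|=8 (t=2); sum(t^3 - t) = 12.
        Var[W] = n(n+1)(2n+1)/24 - sum(t^3-t)/48 = 1224/24 - 12/48 = 50.75.
        z = (W - E[W]) / sqrt(Var[W]) = (14 - 18) / 7.1239 = -0.5615.
        Two-sided p = 2*Phi(z) = 0.574464.
Step 6: alpha = 0.1. fail to reject H0.

W+ = 22, W- = 14, W = min = 14, p = 0.574464, fail to reject H0.


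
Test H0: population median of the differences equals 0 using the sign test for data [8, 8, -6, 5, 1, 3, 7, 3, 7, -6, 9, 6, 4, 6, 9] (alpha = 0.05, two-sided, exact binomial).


Step 1: Discard zero differences. Original n = 15; n_eff = number of nonzero differences = 15.
Nonzero differences (with sign): +8, +8, -6, +5, +1, +3, +7, +3, +7, -6, +9, +6, +4, +6, +9
Step 2: Count signs: positive = 13, negative = 2.
Step 3: Under H0: P(positive) = 0.5, so the number of positives S ~ Bin(15, 0.5).
Step 4: Two-sided exact p-value = sum of Bin(15,0.5) probabilities at or below the observed probability = 0.007385.
Step 5: alpha = 0.05. reject H0.

n_eff = 15, pos = 13, neg = 2, p = 0.007385, reject H0.


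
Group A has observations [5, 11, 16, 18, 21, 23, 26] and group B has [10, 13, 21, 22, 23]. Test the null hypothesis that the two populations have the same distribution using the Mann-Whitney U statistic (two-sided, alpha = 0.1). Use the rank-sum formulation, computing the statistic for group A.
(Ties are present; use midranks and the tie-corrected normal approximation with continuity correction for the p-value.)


Step 1: Combine and sort all 12 observations; assign midranks.
sorted (value, group): (5,X), (10,Y), (11,X), (13,Y), (16,X), (18,X), (21,X), (21,Y), (22,Y), (23,X), (23,Y), (26,X)
ranks: 5->1, 10->2, 11->3, 13->4, 16->5, 18->6, 21->7.5, 21->7.5, 22->9, 23->10.5, 23->10.5, 26->12
Step 2: Rank sum for X: R1 = 1 + 3 + 5 + 6 + 7.5 + 10.5 + 12 = 45.
Step 3: U_X = R1 - n1(n1+1)/2 = 45 - 7*8/2 = 45 - 28 = 17.
       U_Y = n1*n2 - U_X = 35 - 17 = 18.
Step 4: Ties are present, so use the tie-corrected normal approximation (with continuity correction) for the p-value.
Step 5: p-value = 1.000000; compare to alpha = 0.1. fail to reject H0.

U_X = 17, p = 1.000000, fail to reject H0 at alpha = 0.1.


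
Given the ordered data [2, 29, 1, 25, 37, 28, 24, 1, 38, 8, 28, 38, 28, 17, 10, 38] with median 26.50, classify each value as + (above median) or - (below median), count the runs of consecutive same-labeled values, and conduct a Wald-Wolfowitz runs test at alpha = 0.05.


Step 1: Compute median = 26.50; label A = above, B = below.
Labels in order: BABBAABBABAAABBA  (n_A = 8, n_B = 8)
Step 2: Count runs R = 10.
Step 3: Under H0 (random ordering), E[R] = 2*n_A*n_B/(n_A+n_B) + 1 = 2*8*8/16 + 1 = 9.0000.
        Var[R] = 2*n_A*n_B*(2*n_A*n_B - n_A - n_B) / ((n_A+n_B)^2 * (n_A+n_B-1)) = 14336/3840 = 3.7333.
        SD[R] = 1.9322.
Step 4: Continuity-corrected z = (R - 0.5 - E[R]) / SD[R] = (10 - 0.5 - 9.0000) / 1.9322 = 0.2588.
Step 5: Two-sided p-value via normal approximation = 2*(1 - Phi(|z|)) = 0.795809.
Step 6: alpha = 0.05. fail to reject H0.

R = 10, z = 0.2588, p = 0.795809, fail to reject H0.


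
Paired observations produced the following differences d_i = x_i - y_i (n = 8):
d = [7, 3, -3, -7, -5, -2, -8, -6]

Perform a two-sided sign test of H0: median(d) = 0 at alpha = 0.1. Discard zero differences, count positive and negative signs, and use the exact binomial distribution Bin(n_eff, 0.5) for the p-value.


Step 1: Discard zero differences. Original n = 8; n_eff = number of nonzero differences = 8.
Nonzero differences (with sign): +7, +3, -3, -7, -5, -2, -8, -6
Step 2: Count signs: positive = 2, negative = 6.
Step 3: Under H0: P(positive) = 0.5, so the number of positives S ~ Bin(8, 0.5).
Step 4: Two-sided exact p-value = sum of Bin(8,0.5) probabilities at or below the observed probability = 0.289062.
Step 5: alpha = 0.1. fail to reject H0.

n_eff = 8, pos = 2, neg = 6, p = 0.289062, fail to reject H0.


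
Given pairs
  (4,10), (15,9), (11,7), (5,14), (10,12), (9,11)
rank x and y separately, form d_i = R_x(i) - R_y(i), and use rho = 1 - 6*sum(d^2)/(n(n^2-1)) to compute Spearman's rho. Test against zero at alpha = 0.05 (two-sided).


Step 1: Rank x and y separately (midranks; no ties here).
rank(x): 4->1, 15->6, 11->5, 5->2, 10->4, 9->3
rank(y): 10->3, 9->2, 7->1, 14->6, 12->5, 11->4
Step 2: d_i = R_x(i) - R_y(i); compute d_i^2.
  (1-3)^2=4, (6-2)^2=16, (5-1)^2=16, (2-6)^2=16, (4-5)^2=1, (3-4)^2=1
sum(d^2) = 54.
Step 3: rho = 1 - 6*54 / (6*(6^2 - 1)) = 1 - 324/210 = -0.542857.
Step 4: Under H0, t = rho * sqrt((n-2)/(1-rho^2)) = -1.2928 ~ t(4).
Step 5: Two-sided p-value from the t-distribution with 4 df = 0.265703.
Step 6: alpha = 0.05. fail to reject H0.

rho = -0.5429, p = 0.265703, fail to reject H0 at alpha = 0.05.


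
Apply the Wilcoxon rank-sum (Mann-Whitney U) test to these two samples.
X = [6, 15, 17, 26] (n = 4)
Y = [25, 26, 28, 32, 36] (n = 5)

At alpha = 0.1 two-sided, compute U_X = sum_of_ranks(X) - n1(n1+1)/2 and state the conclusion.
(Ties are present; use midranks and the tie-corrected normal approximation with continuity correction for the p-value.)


Step 1: Combine and sort all 9 observations; assign midranks.
sorted (value, group): (6,X), (15,X), (17,X), (25,Y), (26,X), (26,Y), (28,Y), (32,Y), (36,Y)
ranks: 6->1, 15->2, 17->3, 25->4, 26->5.5, 26->5.5, 28->7, 32->8, 36->9
Step 2: Rank sum for X: R1 = 1 + 2 + 3 + 5.5 = 11.5.
Step 3: U_X = R1 - n1(n1+1)/2 = 11.5 - 4*5/2 = 11.5 - 10 = 1.5.
       U_Y = n1*n2 - U_X = 20 - 1.5 = 18.5.
Step 4: Ties are present, so use the tie-corrected normal approximation (with continuity correction) for the p-value.
Step 5: p-value = 0.049090; compare to alpha = 0.1. reject H0.

U_X = 1.5, p = 0.049090, reject H0 at alpha = 0.1.


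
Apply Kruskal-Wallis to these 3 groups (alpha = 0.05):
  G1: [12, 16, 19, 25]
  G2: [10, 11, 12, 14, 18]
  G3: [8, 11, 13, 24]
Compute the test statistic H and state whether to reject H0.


Step 1: Combine all N = 13 observations and assign midranks.
sorted (value, group, rank): (8,G3,1), (10,G2,2), (11,G2,3.5), (11,G3,3.5), (12,G1,5.5), (12,G2,5.5), (13,G3,7), (14,G2,8), (16,G1,9), (18,G2,10), (19,G1,11), (24,G3,12), (25,G1,13)
Step 2: Sum ranks within each group.
R_1 = 38.5 (n_1 = 4)
R_2 = 29 (n_2 = 5)
R_3 = 23.5 (n_3 = 4)
Step 3: H = 12/(N(N+1)) * sum(R_i^2/n_i) - 3(N+1)
     = 12/(13*14) * (38.5^2/4 + 29^2/5 + 23.5^2/4) - 3*14
     = 0.065934 * 676.825 - 42
     = 2.625824.
Step 4: Ties present; correction factor C = 1 - 12/(13^3 - 13) = 0.994505. Corrected H = 2.625824 / 0.994505 = 2.640331.
Step 5: Under H0, H ~ chi^2(2); p-value = 0.267091.
Step 6: alpha = 0.05. fail to reject H0.

H = 2.6403, df = 2, p = 0.267091, fail to reject H0.
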